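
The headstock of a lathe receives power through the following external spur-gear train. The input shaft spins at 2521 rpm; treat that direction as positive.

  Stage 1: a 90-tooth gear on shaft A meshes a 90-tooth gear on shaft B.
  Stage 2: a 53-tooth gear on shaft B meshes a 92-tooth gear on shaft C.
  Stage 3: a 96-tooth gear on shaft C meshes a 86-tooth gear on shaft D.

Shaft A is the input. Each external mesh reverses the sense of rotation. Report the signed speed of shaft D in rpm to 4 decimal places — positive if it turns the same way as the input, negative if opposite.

-1621.1891 rpm (opposite to input, |ω| = 1621.1891 rpm)

Stage 1 [90T→90T]: ω = 2521.0000×90/90 = 2521.0000 rpm, dir flips to −; running = −2521.0000
Stage 2 [53T→92T]: ω = 2521.0000×53/92 = 1452.3152 rpm, dir flips to +; running = +1452.3152
Stage 3 [96T→86T]: ω = 1452.3152×96/86 = 1621.1891 rpm, dir flips to −; running = −1621.1891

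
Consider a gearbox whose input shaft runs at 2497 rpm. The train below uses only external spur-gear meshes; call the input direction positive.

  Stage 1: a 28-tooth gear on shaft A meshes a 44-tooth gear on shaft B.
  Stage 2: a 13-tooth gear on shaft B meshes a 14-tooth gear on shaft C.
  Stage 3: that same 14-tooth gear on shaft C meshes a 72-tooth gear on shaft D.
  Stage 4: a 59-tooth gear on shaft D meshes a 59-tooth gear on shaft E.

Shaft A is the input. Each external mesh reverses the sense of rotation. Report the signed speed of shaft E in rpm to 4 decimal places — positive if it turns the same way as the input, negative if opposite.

Stage 1 [28T→44T]: ω = 2497.0000×28/44 = 1589.0000 rpm, dir flips to −; running = −1589.0000
Stage 2 [13T→14T]: ω = 1589.0000×13/14 = 1475.5000 rpm, dir flips to +; running = +1475.5000
Stage 3 [14T→72T]: ω = 1475.5000×14/72 = 286.9028 rpm, dir flips to −; running = −286.9028
Stage 4 [59T→59T]: ω = 286.9028×59/59 = 286.9028 rpm, dir flips to +; running = +286.9028

+286.9028 rpm (same as input, |ω| = 286.9028 rpm)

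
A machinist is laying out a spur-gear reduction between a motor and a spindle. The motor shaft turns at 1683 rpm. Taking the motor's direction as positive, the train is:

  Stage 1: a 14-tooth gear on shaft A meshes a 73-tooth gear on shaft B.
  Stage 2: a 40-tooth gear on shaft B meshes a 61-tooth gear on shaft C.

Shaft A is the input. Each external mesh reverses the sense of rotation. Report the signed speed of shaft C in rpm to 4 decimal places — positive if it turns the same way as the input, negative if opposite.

Stage 1 [14T→73T]: ω = 1683.0000×14/73 = 322.7671 rpm, dir flips to −; running = −322.7671
Stage 2 [40T→61T]: ω = 322.7671×40/61 = 211.6506 rpm, dir flips to +; running = +211.6506

+211.6506 rpm (same as input, |ω| = 211.6506 rpm)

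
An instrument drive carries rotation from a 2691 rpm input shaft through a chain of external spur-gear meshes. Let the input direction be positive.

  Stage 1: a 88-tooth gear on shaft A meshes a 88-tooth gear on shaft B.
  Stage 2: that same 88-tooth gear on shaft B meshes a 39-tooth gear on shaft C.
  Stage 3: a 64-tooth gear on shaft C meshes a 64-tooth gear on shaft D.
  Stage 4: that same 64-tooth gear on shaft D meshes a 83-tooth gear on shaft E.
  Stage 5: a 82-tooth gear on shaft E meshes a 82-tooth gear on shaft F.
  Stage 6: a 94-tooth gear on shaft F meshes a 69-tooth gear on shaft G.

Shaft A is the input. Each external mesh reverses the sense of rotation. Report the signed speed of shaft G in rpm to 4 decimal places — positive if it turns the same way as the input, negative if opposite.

+6378.4096 rpm (same as input, |ω| = 6378.4096 rpm)

Stage 1 [88T→88T]: ω = 2691.0000×88/88 = 2691.0000 rpm, dir flips to −; running = −2691.0000
Stage 2 [88T→39T]: ω = 2691.0000×88/39 = 6072.0000 rpm, dir flips to +; running = +6072.0000
Stage 3 [64T→64T]: ω = 6072.0000×64/64 = 6072.0000 rpm, dir flips to −; running = −6072.0000
Stage 4 [64T→83T]: ω = 6072.0000×64/83 = 4682.0241 rpm, dir flips to +; running = +4682.0241
Stage 5 [82T→82T]: ω = 4682.0241×82/82 = 4682.0241 rpm, dir flips to −; running = −4682.0241
Stage 6 [94T→69T]: ω = 4682.0241×94/69 = 6378.4096 rpm, dir flips to +; running = +6378.4096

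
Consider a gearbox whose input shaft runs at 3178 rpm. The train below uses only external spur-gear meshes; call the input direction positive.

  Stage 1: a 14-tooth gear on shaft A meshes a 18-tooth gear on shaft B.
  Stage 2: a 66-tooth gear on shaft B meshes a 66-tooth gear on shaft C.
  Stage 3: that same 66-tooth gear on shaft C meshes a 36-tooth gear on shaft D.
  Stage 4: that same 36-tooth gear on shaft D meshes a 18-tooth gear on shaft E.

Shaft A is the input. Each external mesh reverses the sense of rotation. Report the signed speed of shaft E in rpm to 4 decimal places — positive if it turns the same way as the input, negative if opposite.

+9063.1852 rpm (same as input, |ω| = 9063.1852 rpm)

Stage 1 [14T→18T]: ω = 3178.0000×14/18 = 2471.7778 rpm, dir flips to −; running = −2471.7778
Stage 2 [66T→66T]: ω = 2471.7778×66/66 = 2471.7778 rpm, dir flips to +; running = +2471.7778
Stage 3 [66T→36T]: ω = 2471.7778×66/36 = 4531.5926 rpm, dir flips to −; running = −4531.5926
Stage 4 [36T→18T]: ω = 4531.5926×36/18 = 9063.1852 rpm, dir flips to +; running = +9063.1852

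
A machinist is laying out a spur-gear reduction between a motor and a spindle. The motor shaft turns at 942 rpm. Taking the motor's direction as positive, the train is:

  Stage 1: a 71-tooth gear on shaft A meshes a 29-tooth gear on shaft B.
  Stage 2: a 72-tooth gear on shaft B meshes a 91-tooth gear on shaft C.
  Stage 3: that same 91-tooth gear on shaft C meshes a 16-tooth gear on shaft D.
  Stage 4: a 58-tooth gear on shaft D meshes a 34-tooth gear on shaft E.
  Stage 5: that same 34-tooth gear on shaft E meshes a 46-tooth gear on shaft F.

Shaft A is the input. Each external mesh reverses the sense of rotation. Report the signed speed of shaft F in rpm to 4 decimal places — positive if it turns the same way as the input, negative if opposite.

-13085.6087 rpm (opposite to input, |ω| = 13085.6087 rpm)

Stage 1 [71T→29T]: ω = 942.0000×71/29 = 2306.2759 rpm, dir flips to −; running = −2306.2759
Stage 2 [72T→91T]: ω = 2306.2759×72/91 = 1824.7457 rpm, dir flips to +; running = +1824.7457
Stage 3 [91T→16T]: ω = 1824.7457×91/16 = 10378.2414 rpm, dir flips to −; running = −10378.2414
Stage 4 [58T→34T]: ω = 10378.2414×58/34 = 17704.0588 rpm, dir flips to +; running = +17704.0588
Stage 5 [34T→46T]: ω = 17704.0588×34/46 = 13085.6087 rpm, dir flips to −; running = −13085.6087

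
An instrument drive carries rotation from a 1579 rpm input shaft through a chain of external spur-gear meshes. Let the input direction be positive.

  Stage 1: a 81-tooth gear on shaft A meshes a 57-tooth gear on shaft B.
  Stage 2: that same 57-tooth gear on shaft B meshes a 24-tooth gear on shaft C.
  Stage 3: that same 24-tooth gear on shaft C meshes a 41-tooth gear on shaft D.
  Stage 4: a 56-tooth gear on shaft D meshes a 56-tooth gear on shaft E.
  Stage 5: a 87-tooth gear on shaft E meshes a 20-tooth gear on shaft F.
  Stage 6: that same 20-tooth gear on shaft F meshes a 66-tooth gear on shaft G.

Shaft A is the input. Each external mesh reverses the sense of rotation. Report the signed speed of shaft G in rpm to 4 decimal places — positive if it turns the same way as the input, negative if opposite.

Stage 1 [81T→57T]: ω = 1579.0000×81/57 = 2243.8421 rpm, dir flips to −; running = −2243.8421
Stage 2 [57T→24T]: ω = 2243.8421×57/24 = 5329.1250 rpm, dir flips to +; running = +5329.1250
Stage 3 [24T→41T]: ω = 5329.1250×24/41 = 3119.4878 rpm, dir flips to −; running = −3119.4878
Stage 4 [56T→56T]: ω = 3119.4878×56/56 = 3119.4878 rpm, dir flips to +; running = +3119.4878
Stage 5 [87T→20T]: ω = 3119.4878×87/20 = 13569.7720 rpm, dir flips to −; running = −13569.7720
Stage 6 [20T→66T]: ω = 13569.7720×20/66 = 4112.0521 rpm, dir flips to +; running = +4112.0521

+4112.0521 rpm (same as input, |ω| = 4112.0521 rpm)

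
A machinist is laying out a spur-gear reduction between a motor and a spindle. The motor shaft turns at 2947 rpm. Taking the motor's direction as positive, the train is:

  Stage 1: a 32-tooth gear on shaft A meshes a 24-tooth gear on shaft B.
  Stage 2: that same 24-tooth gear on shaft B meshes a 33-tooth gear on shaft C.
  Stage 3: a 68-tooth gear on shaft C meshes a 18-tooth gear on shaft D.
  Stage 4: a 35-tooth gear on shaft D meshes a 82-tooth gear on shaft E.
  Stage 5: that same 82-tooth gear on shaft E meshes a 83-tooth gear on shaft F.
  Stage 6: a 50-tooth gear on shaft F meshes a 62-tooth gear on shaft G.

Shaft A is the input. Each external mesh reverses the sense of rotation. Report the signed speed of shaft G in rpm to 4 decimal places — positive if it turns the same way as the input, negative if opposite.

Stage 1 [32T→24T]: ω = 2947.0000×32/24 = 3929.3333 rpm, dir flips to −; running = −3929.3333
Stage 2 [24T→33T]: ω = 3929.3333×24/33 = 2857.6970 rpm, dir flips to +; running = +2857.6970
Stage 3 [68T→18T]: ω = 2857.6970×68/18 = 10795.7441 rpm, dir flips to −; running = −10795.7441
Stage 4 [35T→82T]: ω = 10795.7441×35/82 = 4607.9396 rpm, dir flips to +; running = +4607.9396
Stage 5 [82T→83T]: ω = 4607.9396×82/83 = 4552.4222 rpm, dir flips to −; running = −4552.4222
Stage 6 [50T→62T]: ω = 4552.4222×50/62 = 3671.3082 rpm, dir flips to +; running = +3671.3082

+3671.3082 rpm (same as input, |ω| = 3671.3082 rpm)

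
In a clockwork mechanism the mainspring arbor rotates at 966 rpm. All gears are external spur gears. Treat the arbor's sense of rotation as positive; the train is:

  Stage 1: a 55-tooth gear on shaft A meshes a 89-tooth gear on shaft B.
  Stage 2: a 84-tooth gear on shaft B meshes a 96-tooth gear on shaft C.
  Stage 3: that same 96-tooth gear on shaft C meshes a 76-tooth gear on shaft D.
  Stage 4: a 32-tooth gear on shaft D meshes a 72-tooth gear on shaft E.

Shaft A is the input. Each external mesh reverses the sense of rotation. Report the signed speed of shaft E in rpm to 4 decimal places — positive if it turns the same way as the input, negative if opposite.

Stage 1 [55T→89T]: ω = 966.0000×55/89 = 596.9663 rpm, dir flips to −; running = −596.9663
Stage 2 [84T→96T]: ω = 596.9663×84/96 = 522.3455 rpm, dir flips to +; running = +522.3455
Stage 3 [96T→76T]: ω = 522.3455×96/76 = 659.8048 rpm, dir flips to −; running = −659.8048
Stage 4 [32T→72T]: ω = 659.8048×32/72 = 293.2466 rpm, dir flips to +; running = +293.2466

+293.2466 rpm (same as input, |ω| = 293.2466 rpm)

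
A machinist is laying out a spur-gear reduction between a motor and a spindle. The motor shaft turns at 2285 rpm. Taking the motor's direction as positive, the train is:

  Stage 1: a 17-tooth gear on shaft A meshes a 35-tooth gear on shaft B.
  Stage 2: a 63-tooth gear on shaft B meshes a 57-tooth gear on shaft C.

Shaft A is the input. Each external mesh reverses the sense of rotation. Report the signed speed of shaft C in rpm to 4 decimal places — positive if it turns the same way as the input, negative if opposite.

+1226.6842 rpm (same as input, |ω| = 1226.6842 rpm)

Stage 1 [17T→35T]: ω = 2285.0000×17/35 = 1109.8571 rpm, dir flips to −; running = −1109.8571
Stage 2 [63T→57T]: ω = 1109.8571×63/57 = 1226.6842 rpm, dir flips to +; running = +1226.6842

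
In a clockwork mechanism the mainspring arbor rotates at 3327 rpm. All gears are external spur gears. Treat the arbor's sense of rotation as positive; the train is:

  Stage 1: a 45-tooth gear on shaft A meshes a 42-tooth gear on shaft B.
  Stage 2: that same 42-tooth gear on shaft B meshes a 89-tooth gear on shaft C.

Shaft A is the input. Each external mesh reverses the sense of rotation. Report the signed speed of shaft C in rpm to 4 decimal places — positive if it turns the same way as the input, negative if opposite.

Stage 1 [45T→42T]: ω = 3327.0000×45/42 = 3564.6429 rpm, dir flips to −; running = −3564.6429
Stage 2 [42T→89T]: ω = 3564.6429×42/89 = 1682.1910 rpm, dir flips to +; running = +1682.1910

+1682.1910 rpm (same as input, |ω| = 1682.1910 rpm)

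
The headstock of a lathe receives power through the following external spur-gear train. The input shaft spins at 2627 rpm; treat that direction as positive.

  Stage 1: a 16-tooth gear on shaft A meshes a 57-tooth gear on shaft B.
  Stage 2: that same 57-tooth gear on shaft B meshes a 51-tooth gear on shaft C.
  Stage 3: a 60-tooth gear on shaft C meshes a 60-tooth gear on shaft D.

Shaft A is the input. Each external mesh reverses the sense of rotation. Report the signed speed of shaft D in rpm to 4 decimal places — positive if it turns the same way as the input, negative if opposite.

Stage 1 [16T→57T]: ω = 2627.0000×16/57 = 737.4035 rpm, dir flips to −; running = −737.4035
Stage 2 [57T→51T]: ω = 737.4035×57/51 = 824.1569 rpm, dir flips to +; running = +824.1569
Stage 3 [60T→60T]: ω = 824.1569×60/60 = 824.1569 rpm, dir flips to −; running = −824.1569

-824.1569 rpm (opposite to input, |ω| = 824.1569 rpm)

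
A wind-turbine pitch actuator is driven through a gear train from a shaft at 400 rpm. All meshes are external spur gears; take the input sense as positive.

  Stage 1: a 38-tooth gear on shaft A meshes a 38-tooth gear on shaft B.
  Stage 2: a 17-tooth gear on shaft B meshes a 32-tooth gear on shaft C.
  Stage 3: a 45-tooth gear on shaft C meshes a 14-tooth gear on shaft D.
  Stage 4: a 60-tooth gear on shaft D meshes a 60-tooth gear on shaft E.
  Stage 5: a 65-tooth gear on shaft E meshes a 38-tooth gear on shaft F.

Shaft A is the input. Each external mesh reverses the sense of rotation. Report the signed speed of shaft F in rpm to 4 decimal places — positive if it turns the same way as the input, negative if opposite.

Stage 1 [38T→38T]: ω = 400.0000×38/38 = 400.0000 rpm, dir flips to −; running = −400.0000
Stage 2 [17T→32T]: ω = 400.0000×17/32 = 212.5000 rpm, dir flips to +; running = +212.5000
Stage 3 [45T→14T]: ω = 212.5000×45/14 = 683.0357 rpm, dir flips to −; running = −683.0357
Stage 4 [60T→60T]: ω = 683.0357×60/60 = 683.0357 rpm, dir flips to +; running = +683.0357
Stage 5 [65T→38T]: ω = 683.0357×65/38 = 1168.3506 rpm, dir flips to −; running = −1168.3506

-1168.3506 rpm (opposite to input, |ω| = 1168.3506 rpm)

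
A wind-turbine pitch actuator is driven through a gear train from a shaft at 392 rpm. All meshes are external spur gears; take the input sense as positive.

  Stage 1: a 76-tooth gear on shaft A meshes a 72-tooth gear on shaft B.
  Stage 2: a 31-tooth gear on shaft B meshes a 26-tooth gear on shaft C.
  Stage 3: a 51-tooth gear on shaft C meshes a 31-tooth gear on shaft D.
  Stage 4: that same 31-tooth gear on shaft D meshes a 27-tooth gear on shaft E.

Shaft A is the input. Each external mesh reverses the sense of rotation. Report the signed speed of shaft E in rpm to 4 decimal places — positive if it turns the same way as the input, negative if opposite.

Stage 1 [76T→72T]: ω = 392.0000×76/72 = 413.7778 rpm, dir flips to −; running = −413.7778
Stage 2 [31T→26T]: ω = 413.7778×31/26 = 493.3504 rpm, dir flips to +; running = +493.3504
Stage 3 [51T→31T]: ω = 493.3504×51/31 = 811.6410 rpm, dir flips to −; running = −811.6410
Stage 4 [31T→27T]: ω = 811.6410×31/27 = 931.8841 rpm, dir flips to +; running = +931.8841

+931.8841 rpm (same as input, |ω| = 931.8841 rpm)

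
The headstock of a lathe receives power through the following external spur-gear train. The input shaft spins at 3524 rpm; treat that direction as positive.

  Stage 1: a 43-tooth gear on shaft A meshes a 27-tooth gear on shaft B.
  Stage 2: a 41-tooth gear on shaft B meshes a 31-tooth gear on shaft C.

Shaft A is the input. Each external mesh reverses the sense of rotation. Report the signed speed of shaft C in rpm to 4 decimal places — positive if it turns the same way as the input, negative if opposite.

Stage 1 [43T→27T]: ω = 3524.0000×43/27 = 5612.2963 rpm, dir flips to −; running = −5612.2963
Stage 2 [41T→31T]: ω = 5612.2963×41/31 = 7422.7145 rpm, dir flips to +; running = +7422.7145

+7422.7145 rpm (same as input, |ω| = 7422.7145 rpm)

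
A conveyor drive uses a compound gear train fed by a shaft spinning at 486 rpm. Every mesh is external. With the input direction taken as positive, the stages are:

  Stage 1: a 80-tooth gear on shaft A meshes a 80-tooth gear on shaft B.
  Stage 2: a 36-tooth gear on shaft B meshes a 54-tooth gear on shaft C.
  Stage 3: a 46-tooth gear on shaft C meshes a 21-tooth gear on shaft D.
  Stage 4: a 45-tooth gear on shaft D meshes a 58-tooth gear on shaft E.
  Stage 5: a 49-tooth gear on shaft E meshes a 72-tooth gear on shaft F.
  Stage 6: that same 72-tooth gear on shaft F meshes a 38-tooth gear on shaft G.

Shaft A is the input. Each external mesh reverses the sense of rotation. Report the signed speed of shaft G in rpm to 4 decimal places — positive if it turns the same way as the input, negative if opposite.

Stage 1 [80T→80T]: ω = 486.0000×80/80 = 486.0000 rpm, dir flips to −; running = −486.0000
Stage 2 [36T→54T]: ω = 486.0000×36/54 = 324.0000 rpm, dir flips to +; running = +324.0000
Stage 3 [46T→21T]: ω = 324.0000×46/21 = 709.7143 rpm, dir flips to −; running = −709.7143
Stage 4 [45T→58T]: ω = 709.7143×45/58 = 550.6404 rpm, dir flips to +; running = +550.6404
Stage 5 [49T→72T]: ω = 550.6404×49/72 = 374.7414 rpm, dir flips to −; running = −374.7414
Stage 6 [72T→38T]: ω = 374.7414×72/38 = 710.0363 rpm, dir flips to +; running = +710.0363

+710.0363 rpm (same as input, |ω| = 710.0363 rpm)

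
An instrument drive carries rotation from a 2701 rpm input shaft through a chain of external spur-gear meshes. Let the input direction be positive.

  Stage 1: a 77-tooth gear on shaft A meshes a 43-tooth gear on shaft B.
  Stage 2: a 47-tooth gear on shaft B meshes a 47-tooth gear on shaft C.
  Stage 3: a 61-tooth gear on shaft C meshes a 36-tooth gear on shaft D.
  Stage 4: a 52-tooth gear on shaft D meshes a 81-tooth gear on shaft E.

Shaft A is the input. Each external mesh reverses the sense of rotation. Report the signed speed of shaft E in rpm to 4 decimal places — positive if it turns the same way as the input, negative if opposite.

Stage 1 [77T→43T]: ω = 2701.0000×77/43 = 4836.6744 rpm, dir flips to −; running = −4836.6744
Stage 2 [47T→47T]: ω = 4836.6744×47/47 = 4836.6744 rpm, dir flips to +; running = +4836.6744
Stage 3 [61T→36T]: ω = 4836.6744×61/36 = 8195.4761 rpm, dir flips to −; running = −8195.4761
Stage 4 [52T→81T]: ω = 8195.4761×52/81 = 5261.2933 rpm, dir flips to +; running = +5261.2933

+5261.2933 rpm (same as input, |ω| = 5261.2933 rpm)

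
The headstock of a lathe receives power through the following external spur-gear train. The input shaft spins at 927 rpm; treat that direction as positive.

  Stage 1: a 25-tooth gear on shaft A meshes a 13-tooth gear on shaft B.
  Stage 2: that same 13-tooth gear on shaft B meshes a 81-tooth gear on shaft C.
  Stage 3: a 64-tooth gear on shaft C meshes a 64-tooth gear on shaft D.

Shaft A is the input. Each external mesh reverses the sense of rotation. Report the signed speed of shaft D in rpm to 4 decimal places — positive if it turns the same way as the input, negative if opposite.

-286.1111 rpm (opposite to input, |ω| = 286.1111 rpm)

Stage 1 [25T→13T]: ω = 927.0000×25/13 = 1782.6923 rpm, dir flips to −; running = −1782.6923
Stage 2 [13T→81T]: ω = 1782.6923×13/81 = 286.1111 rpm, dir flips to +; running = +286.1111
Stage 3 [64T→64T]: ω = 286.1111×64/64 = 286.1111 rpm, dir flips to −; running = −286.1111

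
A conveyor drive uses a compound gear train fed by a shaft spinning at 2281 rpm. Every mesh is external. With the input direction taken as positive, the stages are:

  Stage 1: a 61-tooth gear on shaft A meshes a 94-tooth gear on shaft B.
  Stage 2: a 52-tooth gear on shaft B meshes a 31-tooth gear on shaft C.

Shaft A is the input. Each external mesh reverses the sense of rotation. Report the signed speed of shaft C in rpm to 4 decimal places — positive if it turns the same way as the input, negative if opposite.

Stage 1 [61T→94T]: ω = 2281.0000×61/94 = 1480.2234 rpm, dir flips to −; running = −1480.2234
Stage 2 [52T→31T]: ω = 1480.2234×52/31 = 2482.9554 rpm, dir flips to +; running = +2482.9554

+2482.9554 rpm (same as input, |ω| = 2482.9554 rpm)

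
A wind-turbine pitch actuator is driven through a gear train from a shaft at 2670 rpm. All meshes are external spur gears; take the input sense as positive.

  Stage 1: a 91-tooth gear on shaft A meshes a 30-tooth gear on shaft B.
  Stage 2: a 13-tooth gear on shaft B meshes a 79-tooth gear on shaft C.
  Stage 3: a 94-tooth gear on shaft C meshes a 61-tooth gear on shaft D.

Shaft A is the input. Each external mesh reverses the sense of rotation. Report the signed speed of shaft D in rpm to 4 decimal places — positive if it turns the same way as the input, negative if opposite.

Stage 1 [91T→30T]: ω = 2670.0000×91/30 = 8099.0000 rpm, dir flips to −; running = −8099.0000
Stage 2 [13T→79T]: ω = 8099.0000×13/79 = 1332.7468 rpm, dir flips to +; running = +1332.7468
Stage 3 [94T→61T]: ω = 1332.7468×94/61 = 2053.7410 rpm, dir flips to −; running = −2053.7410

-2053.7410 rpm (opposite to input, |ω| = 2053.7410 rpm)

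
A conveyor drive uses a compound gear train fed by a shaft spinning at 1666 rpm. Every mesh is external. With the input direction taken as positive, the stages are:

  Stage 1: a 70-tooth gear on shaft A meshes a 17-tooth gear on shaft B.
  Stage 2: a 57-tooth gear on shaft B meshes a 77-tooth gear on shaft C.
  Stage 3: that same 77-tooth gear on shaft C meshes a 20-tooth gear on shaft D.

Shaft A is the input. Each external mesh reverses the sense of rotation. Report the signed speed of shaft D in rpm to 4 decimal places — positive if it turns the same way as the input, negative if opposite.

Stage 1 [70T→17T]: ω = 1666.0000×70/17 = 6860.0000 rpm, dir flips to −; running = −6860.0000
Stage 2 [57T→77T]: ω = 6860.0000×57/77 = 5078.1818 rpm, dir flips to +; running = +5078.1818
Stage 3 [77T→20T]: ω = 5078.1818×77/20 = 19551.0000 rpm, dir flips to −; running = −19551.0000

-19551.0000 rpm (opposite to input, |ω| = 19551.0000 rpm)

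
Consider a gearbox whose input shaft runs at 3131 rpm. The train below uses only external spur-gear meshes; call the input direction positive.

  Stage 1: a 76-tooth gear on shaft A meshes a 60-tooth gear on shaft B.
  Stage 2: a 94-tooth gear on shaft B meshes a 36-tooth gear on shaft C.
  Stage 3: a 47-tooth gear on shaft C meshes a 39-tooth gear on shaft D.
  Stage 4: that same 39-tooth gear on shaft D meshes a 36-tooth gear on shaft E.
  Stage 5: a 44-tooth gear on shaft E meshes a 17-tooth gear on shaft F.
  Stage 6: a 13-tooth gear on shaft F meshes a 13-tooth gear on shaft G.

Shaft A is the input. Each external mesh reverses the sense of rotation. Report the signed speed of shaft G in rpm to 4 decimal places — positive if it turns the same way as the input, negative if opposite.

+34992.0893 rpm (same as input, |ω| = 34992.0893 rpm)

Stage 1 [76T→60T]: ω = 3131.0000×76/60 = 3965.9333 rpm, dir flips to −; running = −3965.9333
Stage 2 [94T→36T]: ω = 3965.9333×94/36 = 10355.4926 rpm, dir flips to +; running = +10355.4926
Stage 3 [47T→39T]: ω = 10355.4926×47/39 = 12479.6962 rpm, dir flips to −; running = −12479.6962
Stage 4 [39T→36T]: ω = 12479.6962×39/36 = 13519.6709 rpm, dir flips to +; running = +13519.6709
Stage 5 [44T→17T]: ω = 13519.6709×44/17 = 34992.0893 rpm, dir flips to −; running = −34992.0893
Stage 6 [13T→13T]: ω = 34992.0893×13/13 = 34992.0893 rpm, dir flips to +; running = +34992.0893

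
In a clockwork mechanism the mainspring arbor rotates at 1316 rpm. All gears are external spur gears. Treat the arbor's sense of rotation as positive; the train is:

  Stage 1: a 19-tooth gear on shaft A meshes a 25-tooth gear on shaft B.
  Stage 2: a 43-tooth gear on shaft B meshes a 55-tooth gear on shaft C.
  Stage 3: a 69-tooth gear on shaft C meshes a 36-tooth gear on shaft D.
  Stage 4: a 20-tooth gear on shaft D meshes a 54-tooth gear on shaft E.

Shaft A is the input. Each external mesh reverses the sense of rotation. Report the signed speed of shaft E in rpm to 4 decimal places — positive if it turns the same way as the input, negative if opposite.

+555.0832 rpm (same as input, |ω| = 555.0832 rpm)

Stage 1 [19T→25T]: ω = 1316.0000×19/25 = 1000.1600 rpm, dir flips to −; running = −1000.1600
Stage 2 [43T→55T]: ω = 1000.1600×43/55 = 781.9433 rpm, dir flips to +; running = +781.9433
Stage 3 [69T→36T]: ω = 781.9433×69/36 = 1498.7246 rpm, dir flips to −; running = −1498.7246
Stage 4 [20T→54T]: ω = 1498.7246×20/54 = 555.0832 rpm, dir flips to +; running = +555.0832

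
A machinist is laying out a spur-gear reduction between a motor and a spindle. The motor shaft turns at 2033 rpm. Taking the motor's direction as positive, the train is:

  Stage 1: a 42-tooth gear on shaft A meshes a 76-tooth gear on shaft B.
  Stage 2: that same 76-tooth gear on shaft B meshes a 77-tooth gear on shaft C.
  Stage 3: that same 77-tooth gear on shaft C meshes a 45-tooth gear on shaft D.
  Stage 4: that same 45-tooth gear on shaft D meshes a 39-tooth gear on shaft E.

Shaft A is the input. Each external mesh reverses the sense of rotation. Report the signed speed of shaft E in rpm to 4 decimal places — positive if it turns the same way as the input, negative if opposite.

+2189.3846 rpm (same as input, |ω| = 2189.3846 rpm)

Stage 1 [42T→76T]: ω = 2033.0000×42/76 = 1123.5000 rpm, dir flips to −; running = −1123.5000
Stage 2 [76T→77T]: ω = 1123.5000×76/77 = 1108.9091 rpm, dir flips to +; running = +1108.9091
Stage 3 [77T→45T]: ω = 1108.9091×77/45 = 1897.4667 rpm, dir flips to −; running = −1897.4667
Stage 4 [45T→39T]: ω = 1897.4667×45/39 = 2189.3846 rpm, dir flips to +; running = +2189.3846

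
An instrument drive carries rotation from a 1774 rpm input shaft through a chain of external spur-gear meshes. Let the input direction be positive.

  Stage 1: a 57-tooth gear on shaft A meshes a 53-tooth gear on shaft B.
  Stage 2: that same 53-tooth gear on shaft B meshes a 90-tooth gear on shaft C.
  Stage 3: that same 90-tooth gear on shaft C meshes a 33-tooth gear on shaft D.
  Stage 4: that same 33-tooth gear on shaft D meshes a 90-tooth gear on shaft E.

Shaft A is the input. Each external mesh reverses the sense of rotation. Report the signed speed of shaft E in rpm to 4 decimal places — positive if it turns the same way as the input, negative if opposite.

Stage 1 [57T→53T]: ω = 1774.0000×57/53 = 1907.8868 rpm, dir flips to −; running = −1907.8868
Stage 2 [53T→90T]: ω = 1907.8868×53/90 = 1123.5333 rpm, dir flips to +; running = +1123.5333
Stage 3 [90T→33T]: ω = 1123.5333×90/33 = 3064.1818 rpm, dir flips to −; running = −3064.1818
Stage 4 [33T→90T]: ω = 3064.1818×33/90 = 1123.5333 rpm, dir flips to +; running = +1123.5333

+1123.5333 rpm (same as input, |ω| = 1123.5333 rpm)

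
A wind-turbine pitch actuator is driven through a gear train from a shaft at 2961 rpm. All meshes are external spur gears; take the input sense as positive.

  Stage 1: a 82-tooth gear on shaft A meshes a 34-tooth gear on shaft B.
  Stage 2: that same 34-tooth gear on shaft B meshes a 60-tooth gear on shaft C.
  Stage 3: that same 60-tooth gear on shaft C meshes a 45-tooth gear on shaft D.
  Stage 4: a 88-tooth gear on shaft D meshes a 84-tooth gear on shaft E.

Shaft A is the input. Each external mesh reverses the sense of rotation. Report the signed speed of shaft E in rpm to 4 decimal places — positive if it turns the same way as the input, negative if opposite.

+5652.5333 rpm (same as input, |ω| = 5652.5333 rpm)

Stage 1 [82T→34T]: ω = 2961.0000×82/34 = 7141.2353 rpm, dir flips to −; running = −7141.2353
Stage 2 [34T→60T]: ω = 7141.2353×34/60 = 4046.7000 rpm, dir flips to +; running = +4046.7000
Stage 3 [60T→45T]: ω = 4046.7000×60/45 = 5395.6000 rpm, dir flips to −; running = −5395.6000
Stage 4 [88T→84T]: ω = 5395.6000×88/84 = 5652.5333 rpm, dir flips to +; running = +5652.5333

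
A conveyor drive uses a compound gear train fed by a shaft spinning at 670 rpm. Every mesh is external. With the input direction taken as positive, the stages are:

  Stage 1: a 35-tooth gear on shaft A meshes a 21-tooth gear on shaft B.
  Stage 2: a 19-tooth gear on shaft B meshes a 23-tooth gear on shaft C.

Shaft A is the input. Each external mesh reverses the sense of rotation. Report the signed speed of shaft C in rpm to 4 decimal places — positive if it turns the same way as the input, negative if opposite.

+922.4638 rpm (same as input, |ω| = 922.4638 rpm)

Stage 1 [35T→21T]: ω = 670.0000×35/21 = 1116.6667 rpm, dir flips to −; running = −1116.6667
Stage 2 [19T→23T]: ω = 1116.6667×19/23 = 922.4638 rpm, dir flips to +; running = +922.4638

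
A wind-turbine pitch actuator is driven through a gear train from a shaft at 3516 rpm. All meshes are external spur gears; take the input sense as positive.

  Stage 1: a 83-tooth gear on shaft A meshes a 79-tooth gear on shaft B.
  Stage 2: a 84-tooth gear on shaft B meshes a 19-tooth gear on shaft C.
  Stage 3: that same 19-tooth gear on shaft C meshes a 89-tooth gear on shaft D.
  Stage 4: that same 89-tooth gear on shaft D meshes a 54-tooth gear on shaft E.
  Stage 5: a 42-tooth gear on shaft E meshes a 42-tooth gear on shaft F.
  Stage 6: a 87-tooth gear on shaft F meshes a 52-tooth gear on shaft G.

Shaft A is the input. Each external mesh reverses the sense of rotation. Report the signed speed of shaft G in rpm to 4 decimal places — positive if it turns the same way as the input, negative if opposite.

+9613.9377 rpm (same as input, |ω| = 9613.9377 rpm)

Stage 1 [83T→79T]: ω = 3516.0000×83/79 = 3694.0253 rpm, dir flips to −; running = −3694.0253
Stage 2 [84T→19T]: ω = 3694.0253×84/19 = 16331.4803 rpm, dir flips to +; running = +16331.4803
Stage 3 [19T→89T]: ω = 16331.4803×19/89 = 3486.4958 rpm, dir flips to −; running = −3486.4958
Stage 4 [89T→54T]: ω = 3486.4958×89/54 = 5746.2616 rpm, dir flips to +; running = +5746.2616
Stage 5 [42T→42T]: ω = 5746.2616×42/42 = 5746.2616 rpm, dir flips to −; running = −5746.2616
Stage 6 [87T→52T]: ω = 5746.2616×87/52 = 9613.9377 rpm, dir flips to +; running = +9613.9377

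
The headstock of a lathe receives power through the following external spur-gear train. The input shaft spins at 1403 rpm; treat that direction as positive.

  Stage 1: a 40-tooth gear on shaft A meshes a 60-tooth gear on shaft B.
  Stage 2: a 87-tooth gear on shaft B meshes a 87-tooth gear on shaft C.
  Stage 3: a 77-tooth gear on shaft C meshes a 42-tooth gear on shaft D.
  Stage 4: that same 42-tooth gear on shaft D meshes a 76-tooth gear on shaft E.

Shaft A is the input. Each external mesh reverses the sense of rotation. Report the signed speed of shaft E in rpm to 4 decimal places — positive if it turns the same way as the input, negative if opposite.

+947.6404 rpm (same as input, |ω| = 947.6404 rpm)

Stage 1 [40T→60T]: ω = 1403.0000×40/60 = 935.3333 rpm, dir flips to −; running = −935.3333
Stage 2 [87T→87T]: ω = 935.3333×87/87 = 935.3333 rpm, dir flips to +; running = +935.3333
Stage 3 [77T→42T]: ω = 935.3333×77/42 = 1714.7778 rpm, dir flips to −; running = −1714.7778
Stage 4 [42T→76T]: ω = 1714.7778×42/76 = 947.6404 rpm, dir flips to +; running = +947.6404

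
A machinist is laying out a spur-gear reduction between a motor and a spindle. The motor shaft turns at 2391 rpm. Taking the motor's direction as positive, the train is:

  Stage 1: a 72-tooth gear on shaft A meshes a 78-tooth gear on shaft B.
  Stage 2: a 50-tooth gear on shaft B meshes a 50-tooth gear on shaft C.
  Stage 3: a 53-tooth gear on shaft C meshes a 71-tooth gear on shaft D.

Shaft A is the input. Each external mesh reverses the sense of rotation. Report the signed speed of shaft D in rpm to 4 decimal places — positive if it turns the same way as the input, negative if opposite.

Stage 1 [72T→78T]: ω = 2391.0000×72/78 = 2207.0769 rpm, dir flips to −; running = −2207.0769
Stage 2 [50T→50T]: ω = 2207.0769×50/50 = 2207.0769 rpm, dir flips to +; running = +2207.0769
Stage 3 [53T→71T]: ω = 2207.0769×53/71 = 1647.5363 rpm, dir flips to −; running = −1647.5363

-1647.5363 rpm (opposite to input, |ω| = 1647.5363 rpm)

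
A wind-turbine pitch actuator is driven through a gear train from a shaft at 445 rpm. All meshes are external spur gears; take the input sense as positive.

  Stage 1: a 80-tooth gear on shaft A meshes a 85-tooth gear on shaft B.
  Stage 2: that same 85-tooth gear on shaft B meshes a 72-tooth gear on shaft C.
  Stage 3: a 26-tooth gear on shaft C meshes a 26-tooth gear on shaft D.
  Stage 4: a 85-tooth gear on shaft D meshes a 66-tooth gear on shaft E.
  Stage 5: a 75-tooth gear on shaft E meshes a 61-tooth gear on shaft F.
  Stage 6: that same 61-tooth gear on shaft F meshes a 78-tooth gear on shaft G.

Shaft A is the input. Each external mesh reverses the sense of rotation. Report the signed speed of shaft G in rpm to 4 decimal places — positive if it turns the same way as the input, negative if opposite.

Stage 1 [80T→85T]: ω = 445.0000×80/85 = 418.8235 rpm, dir flips to −; running = −418.8235
Stage 2 [85T→72T]: ω = 418.8235×85/72 = 494.4444 rpm, dir flips to +; running = +494.4444
Stage 3 [26T→26T]: ω = 494.4444×26/26 = 494.4444 rpm, dir flips to −; running = −494.4444
Stage 4 [85T→66T]: ω = 494.4444×85/66 = 636.7845 rpm, dir flips to +; running = +636.7845
Stage 5 [75T→61T]: ω = 636.7845×75/61 = 782.9318 rpm, dir flips to −; running = −782.9318
Stage 6 [61T→78T]: ω = 782.9318×61/78 = 612.2928 rpm, dir flips to +; running = +612.2928

+612.2928 rpm (same as input, |ω| = 612.2928 rpm)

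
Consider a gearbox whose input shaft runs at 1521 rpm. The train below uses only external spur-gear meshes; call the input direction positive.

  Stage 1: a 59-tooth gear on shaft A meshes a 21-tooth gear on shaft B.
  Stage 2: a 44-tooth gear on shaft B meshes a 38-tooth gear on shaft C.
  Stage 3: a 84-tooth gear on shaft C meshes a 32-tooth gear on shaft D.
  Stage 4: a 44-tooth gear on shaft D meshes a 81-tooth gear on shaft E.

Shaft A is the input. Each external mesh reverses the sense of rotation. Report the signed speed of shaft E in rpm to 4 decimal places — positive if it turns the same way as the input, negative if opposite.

Stage 1 [59T→21T]: ω = 1521.0000×59/21 = 4273.2857 rpm, dir flips to −; running = −4273.2857
Stage 2 [44T→38T]: ω = 4273.2857×44/38 = 4948.0150 rpm, dir flips to +; running = +4948.0150
Stage 3 [84T→32T]: ω = 4948.0150×84/32 = 12988.5395 rpm, dir flips to −; running = −12988.5395
Stage 4 [44T→81T]: ω = 12988.5395×44/81 = 7055.5029 rpm, dir flips to +; running = +7055.5029

+7055.5029 rpm (same as input, |ω| = 7055.5029 rpm)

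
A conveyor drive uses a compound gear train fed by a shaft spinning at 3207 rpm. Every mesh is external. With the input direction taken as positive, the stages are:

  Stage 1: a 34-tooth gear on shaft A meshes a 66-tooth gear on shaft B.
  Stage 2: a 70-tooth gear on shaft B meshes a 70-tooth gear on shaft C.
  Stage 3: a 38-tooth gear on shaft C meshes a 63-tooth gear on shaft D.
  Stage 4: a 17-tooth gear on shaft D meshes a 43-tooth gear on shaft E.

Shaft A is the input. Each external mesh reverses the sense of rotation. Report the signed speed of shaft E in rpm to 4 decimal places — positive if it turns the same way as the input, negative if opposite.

+393.9648 rpm (same as input, |ω| = 393.9648 rpm)

Stage 1 [34T→66T]: ω = 3207.0000×34/66 = 1652.0909 rpm, dir flips to −; running = −1652.0909
Stage 2 [70T→70T]: ω = 1652.0909×70/70 = 1652.0909 rpm, dir flips to +; running = +1652.0909
Stage 3 [38T→63T]: ω = 1652.0909×38/63 = 996.4993 rpm, dir flips to −; running = −996.4993
Stage 4 [17T→43T]: ω = 996.4993×17/43 = 393.9648 rpm, dir flips to +; running = +393.9648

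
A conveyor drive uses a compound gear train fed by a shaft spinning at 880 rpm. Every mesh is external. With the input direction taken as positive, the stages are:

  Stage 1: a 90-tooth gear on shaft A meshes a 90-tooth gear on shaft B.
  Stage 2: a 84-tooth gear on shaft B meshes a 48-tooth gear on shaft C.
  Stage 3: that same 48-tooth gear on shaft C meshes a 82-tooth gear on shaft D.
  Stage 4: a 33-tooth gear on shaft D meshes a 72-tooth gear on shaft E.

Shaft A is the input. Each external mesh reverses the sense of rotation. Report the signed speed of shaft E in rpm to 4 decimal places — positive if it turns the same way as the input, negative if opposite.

Stage 1 [90T→90T]: ω = 880.0000×90/90 = 880.0000 rpm, dir flips to −; running = −880.0000
Stage 2 [84T→48T]: ω = 880.0000×84/48 = 1540.0000 rpm, dir flips to +; running = +1540.0000
Stage 3 [48T→82T]: ω = 1540.0000×48/82 = 901.4634 rpm, dir flips to −; running = −901.4634
Stage 4 [33T→72T]: ω = 901.4634×33/72 = 413.1707 rpm, dir flips to +; running = +413.1707

+413.1707 rpm (same as input, |ω| = 413.1707 rpm)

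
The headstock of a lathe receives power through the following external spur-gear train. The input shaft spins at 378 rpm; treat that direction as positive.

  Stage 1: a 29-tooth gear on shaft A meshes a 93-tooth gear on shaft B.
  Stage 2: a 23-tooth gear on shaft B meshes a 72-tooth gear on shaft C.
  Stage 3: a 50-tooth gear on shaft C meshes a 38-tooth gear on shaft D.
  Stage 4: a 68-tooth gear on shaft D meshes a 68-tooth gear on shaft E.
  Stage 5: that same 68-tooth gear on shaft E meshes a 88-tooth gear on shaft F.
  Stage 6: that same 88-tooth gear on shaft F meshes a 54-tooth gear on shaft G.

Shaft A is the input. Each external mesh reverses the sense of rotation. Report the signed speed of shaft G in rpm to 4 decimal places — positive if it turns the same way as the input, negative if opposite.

+62.3884 rpm (same as input, |ω| = 62.3884 rpm)

Stage 1 [29T→93T]: ω = 378.0000×29/93 = 117.8710 rpm, dir flips to −; running = −117.8710
Stage 2 [23T→72T]: ω = 117.8710×23/72 = 37.6532 rpm, dir flips to +; running = +37.6532
Stage 3 [50T→38T]: ω = 37.6532×50/38 = 49.5437 rpm, dir flips to −; running = −49.5437
Stage 4 [68T→68T]: ω = 49.5437×68/68 = 49.5437 rpm, dir flips to +; running = +49.5437
Stage 5 [68T→88T]: ω = 49.5437×68/88 = 38.2838 rpm, dir flips to −; running = −38.2838
Stage 6 [88T→54T]: ω = 38.2838×88/54 = 62.3884 rpm, dir flips to +; running = +62.3884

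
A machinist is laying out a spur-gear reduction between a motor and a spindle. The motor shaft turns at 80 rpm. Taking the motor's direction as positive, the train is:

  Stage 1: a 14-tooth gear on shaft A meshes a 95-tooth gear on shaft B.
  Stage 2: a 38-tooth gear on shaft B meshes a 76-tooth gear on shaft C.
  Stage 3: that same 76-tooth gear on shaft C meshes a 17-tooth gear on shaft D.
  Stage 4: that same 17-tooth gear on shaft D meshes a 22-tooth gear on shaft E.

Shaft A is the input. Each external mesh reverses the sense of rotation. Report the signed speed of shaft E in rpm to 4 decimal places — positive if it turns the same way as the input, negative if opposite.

+20.3636 rpm (same as input, |ω| = 20.3636 rpm)

Stage 1 [14T→95T]: ω = 80.0000×14/95 = 11.7895 rpm, dir flips to −; running = −11.7895
Stage 2 [38T→76T]: ω = 11.7895×38/76 = 5.8947 rpm, dir flips to +; running = +5.8947
Stage 3 [76T→17T]: ω = 5.8947×76/17 = 26.3529 rpm, dir flips to −; running = −26.3529
Stage 4 [17T→22T]: ω = 26.3529×17/22 = 20.3636 rpm, dir flips to +; running = +20.3636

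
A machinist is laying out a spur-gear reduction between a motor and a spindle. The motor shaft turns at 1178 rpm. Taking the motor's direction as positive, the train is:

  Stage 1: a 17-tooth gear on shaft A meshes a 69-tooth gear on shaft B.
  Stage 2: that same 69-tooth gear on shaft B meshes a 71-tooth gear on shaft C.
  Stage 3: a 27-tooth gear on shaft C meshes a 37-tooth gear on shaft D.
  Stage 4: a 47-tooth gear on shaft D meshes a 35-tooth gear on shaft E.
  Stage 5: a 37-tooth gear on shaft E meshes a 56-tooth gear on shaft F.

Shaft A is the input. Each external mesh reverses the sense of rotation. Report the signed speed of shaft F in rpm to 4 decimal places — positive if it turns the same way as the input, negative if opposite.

-182.6171 rpm (opposite to input, |ω| = 182.6171 rpm)

Stage 1 [17T→69T]: ω = 1178.0000×17/69 = 290.2319 rpm, dir flips to −; running = −290.2319
Stage 2 [69T→71T]: ω = 290.2319×69/71 = 282.0563 rpm, dir flips to +; running = +282.0563
Stage 3 [27T→37T]: ω = 282.0563×27/37 = 205.8249 rpm, dir flips to −; running = −205.8249
Stage 4 [47T→35T]: ω = 205.8249×47/35 = 276.3934 rpm, dir flips to +; running = +276.3934
Stage 5 [37T→56T]: ω = 276.3934×37/56 = 182.6171 rpm, dir flips to −; running = −182.6171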